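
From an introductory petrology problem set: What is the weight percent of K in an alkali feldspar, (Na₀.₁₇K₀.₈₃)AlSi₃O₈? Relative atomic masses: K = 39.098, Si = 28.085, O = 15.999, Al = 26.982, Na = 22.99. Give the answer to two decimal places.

M((Na₀.₁₇K₀.₈₃)AlSi₃O₈) = 275.589 g/mol.
K contributes 0.83 × 39.098 = 32.451 g per mole.
32.451/275.589 = 0.1178 → 11.78%.

11.78 wt%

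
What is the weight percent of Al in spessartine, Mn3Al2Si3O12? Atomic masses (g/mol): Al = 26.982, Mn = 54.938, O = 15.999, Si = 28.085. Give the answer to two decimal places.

Molar mass of Mn3Al2Si3O12: 3·54.938 + 2·26.982 + 3·28.085 + 12·15.999 = 495.021 g/mol.
Mass of Al per formula unit: 2 × 26.982 = 53.964 g.
Weight fraction Al = 53.964 / 495.021 = 0.1090.

10.90 weight percent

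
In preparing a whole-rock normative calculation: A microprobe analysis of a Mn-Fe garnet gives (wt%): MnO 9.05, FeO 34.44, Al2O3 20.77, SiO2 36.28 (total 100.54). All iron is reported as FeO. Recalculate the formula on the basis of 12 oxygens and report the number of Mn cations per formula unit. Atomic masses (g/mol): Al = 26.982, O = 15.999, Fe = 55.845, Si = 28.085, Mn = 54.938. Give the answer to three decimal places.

MnO (M=70.937): mol = 0.12758; Mn = 0.12758, O = 0.12758.
FeO (M=71.844): mol = 0.47937; Fe = 0.47937, O = 0.47937.
Al2O3 (M=101.961): mol = 0.20371; Al = 0.40742, O = 0.61113.
SiO2 (M=60.083): mol = 0.60383; Si = 0.60383, O = 1.20766.
ΣO = 2.42574; factor = 12/ΣO = 4.94694.
Mn apfu = 0.12758 × 4.94694 = 0.631.

0.631 Mn apfu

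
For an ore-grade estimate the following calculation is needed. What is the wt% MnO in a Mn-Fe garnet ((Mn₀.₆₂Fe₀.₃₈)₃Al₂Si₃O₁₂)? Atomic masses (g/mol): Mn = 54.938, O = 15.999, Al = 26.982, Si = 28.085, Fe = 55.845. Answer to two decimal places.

M((Mn₀.₆₂Fe₀.₃₈)₃Al₂Si₃O₁₂) = 496.055 g/mol; M(MnO) = 70.937 g/mol.
Moles MnO per formula unit = 1.86 Mn ÷ 1 = 1.8600.
MnO fraction = (1.8600 × 70.937) / 496.055 = 131.943/496.055 = 0.2660.

26.60 wt%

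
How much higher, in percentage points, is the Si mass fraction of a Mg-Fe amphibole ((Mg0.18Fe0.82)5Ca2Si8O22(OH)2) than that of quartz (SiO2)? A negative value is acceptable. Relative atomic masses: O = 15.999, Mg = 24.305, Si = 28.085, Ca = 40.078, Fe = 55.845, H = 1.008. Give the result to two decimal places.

-22.88 percentage points

First mineral: 224.680 g Si in 941.667 g formula = 23.86 wt% Si.
Second mineral: 28.085 g Si in 60.083 g formula = 46.74 wt% Si.
23.86% − 46.74% gives a difference of -22.88 percentage points.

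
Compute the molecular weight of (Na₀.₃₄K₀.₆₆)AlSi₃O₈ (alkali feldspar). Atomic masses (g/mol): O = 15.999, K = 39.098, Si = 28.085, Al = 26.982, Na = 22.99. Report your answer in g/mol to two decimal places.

272.85 g/mol

Na: 0.34 × 22.99 = 7.8166
K: 0.66 × 39.098 = 25.8047
Al: 1 × 26.982 = 26.9820
Si: 3 × 28.085 = 84.2550
O: 8 × 15.999 = 127.9920
Summing the contributions gives the formula mass.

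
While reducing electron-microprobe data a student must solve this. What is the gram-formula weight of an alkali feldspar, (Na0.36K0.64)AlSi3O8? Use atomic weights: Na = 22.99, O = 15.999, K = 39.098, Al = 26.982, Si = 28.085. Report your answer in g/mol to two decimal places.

272.53 g/mol

M = 0.36×22.99 + 0.64×39.098 + 1×26.982 + 3×28.085 + 8×15.999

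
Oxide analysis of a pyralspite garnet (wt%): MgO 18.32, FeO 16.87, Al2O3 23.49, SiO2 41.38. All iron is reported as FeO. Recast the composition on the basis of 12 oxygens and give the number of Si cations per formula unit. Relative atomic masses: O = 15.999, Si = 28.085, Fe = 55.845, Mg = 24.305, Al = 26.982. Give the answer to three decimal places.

18.32 wt% MgO ÷ 40.304 g/mol = 0.45455 mol, giving 0.45455 Mg and 0.45455 O.
16.87 wt% FeO ÷ 71.844 g/mol = 0.23481 mol, giving 0.23481 Fe and 0.23481 O.
23.49 wt% Al2O3 ÷ 101.961 g/mol = 0.23038 mol, giving 0.46076 Al and 0.69114 O.
41.38 wt% SiO2 ÷ 60.083 g/mol = 0.68871 mol, giving 0.68871 Si and 1.37742 O.
Oxygen sums to 2.75792; scaling by 12/2.75792 = 4.35111 puts the formula on 12 O.
Si: 0.68871 × 4.35111 = 2.997 atoms per formula unit.

2.997 Si apfu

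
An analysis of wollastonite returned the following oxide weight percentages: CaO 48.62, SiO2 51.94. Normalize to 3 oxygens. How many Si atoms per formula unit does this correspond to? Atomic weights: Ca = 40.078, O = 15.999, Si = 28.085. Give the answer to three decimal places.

CaO: 48.62/56.077 = 0.86702 mol → 0.86702 mol Ca, 0.86702 mol O.
SiO2: 51.94/60.083 = 0.86447 mol → 0.86447 mol Si, 1.72894 mol O.
Total oxygen = 2.59596 mol. Normalization factor = 3/2.59596 = 1.15564.
Si per 3 O = 0.86447 × 1.15564 = 0.999.

0.999 Si apfu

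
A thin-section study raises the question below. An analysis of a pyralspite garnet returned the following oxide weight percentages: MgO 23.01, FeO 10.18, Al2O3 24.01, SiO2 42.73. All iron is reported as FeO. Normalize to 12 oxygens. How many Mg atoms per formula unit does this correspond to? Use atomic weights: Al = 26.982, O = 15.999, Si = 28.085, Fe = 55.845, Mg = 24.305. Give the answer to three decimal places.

MgO (M=40.304): mol = 0.57091; Mg = 0.57091, O = 0.57091.
FeO (M=71.844): mol = 0.14170; Fe = 0.14170, O = 0.14170.
Al2O3 (M=101.961): mol = 0.23548; Al = 0.47096, O = 0.70644.
SiO2 (M=60.083): mol = 0.71118; Si = 0.71118, O = 1.42236.
ΣO = 2.84141; factor = 12/ΣO = 4.22326.
Mg apfu = 0.57091 × 4.22326 = 2.411.

2.411 Mg apfu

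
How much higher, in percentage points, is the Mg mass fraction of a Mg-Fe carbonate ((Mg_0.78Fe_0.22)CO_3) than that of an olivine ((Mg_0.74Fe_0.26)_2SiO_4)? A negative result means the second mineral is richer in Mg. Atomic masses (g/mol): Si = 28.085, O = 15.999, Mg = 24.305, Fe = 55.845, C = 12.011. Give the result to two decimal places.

-2.12 percentage points

M((Mg_0.78Fe_0.22)CO_3) = 91.252 g/mol, so wt% Mg = 18.958/91.252 × 100 = 20.78%.
M((Mg_0.74Fe_0.26)_2SiO_4) = 157.092 g/mol, so wt% Mg = 35.971/157.092 × 100 = 22.90%.
20.78 − 22.90 = -2.12 pp.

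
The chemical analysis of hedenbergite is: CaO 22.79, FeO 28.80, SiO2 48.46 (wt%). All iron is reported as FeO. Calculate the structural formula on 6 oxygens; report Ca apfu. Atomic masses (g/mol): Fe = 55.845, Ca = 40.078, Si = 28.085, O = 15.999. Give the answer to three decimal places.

1.007 Ca apfu

CaO: 22.79/56.077 = 0.40641 mol → 0.40641 mol Ca, 0.40641 mol O.
FeO: 28.80/71.844 = 0.40087 mol → 0.40087 mol Fe, 0.40087 mol O.
SiO2: 48.46/60.083 = 0.80655 mol → 0.80655 mol Si, 1.61310 mol O.
Total oxygen = 2.42038 mol. Normalization factor = 6/2.42038 = 2.47895.
Ca per 6 O = 0.40641 × 2.47895 = 1.007.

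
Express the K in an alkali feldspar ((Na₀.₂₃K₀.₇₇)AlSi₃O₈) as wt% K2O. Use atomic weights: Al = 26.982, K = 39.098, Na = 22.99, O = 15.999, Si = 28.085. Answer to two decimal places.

Molar mass of (Na₀.₂₃K₀.₇₇)AlSi₃O₈ = 0.23·22.99 + 0.77·39.098 + 1·26.982 + 3·28.085 + 8·15.999 = 274.622 g/mol.
Each formula unit contains 0.77 K, equivalent to 0.77/2 = 0.3850 mol K2O.
M(K2O) = 2×39.098 + 1×15.999 = 94.195 g/mol.
Mass of K2O per formula unit = 0.3850 × 94.195 = 36.265 g.
K2O wt% = 36.265 / 274.622 × 100 = 13.21%.

13.21 wt%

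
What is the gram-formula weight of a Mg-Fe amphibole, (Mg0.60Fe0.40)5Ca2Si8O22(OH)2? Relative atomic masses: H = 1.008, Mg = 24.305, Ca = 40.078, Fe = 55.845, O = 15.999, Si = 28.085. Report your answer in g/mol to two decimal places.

875.43 g/mol

M = 3*24.305 + 2*55.845 + 2*40.078 + 8*28.085 + 24*15.999 + 2*1.008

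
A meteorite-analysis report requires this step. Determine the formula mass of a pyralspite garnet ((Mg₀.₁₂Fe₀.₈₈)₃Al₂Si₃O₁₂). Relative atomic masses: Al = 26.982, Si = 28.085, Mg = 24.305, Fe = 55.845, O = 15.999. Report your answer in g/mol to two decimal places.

486.39 g/mol

M = 0.36·24.305 + 2.64·55.845 + 2·26.982 + 3·28.085 + 12·15.999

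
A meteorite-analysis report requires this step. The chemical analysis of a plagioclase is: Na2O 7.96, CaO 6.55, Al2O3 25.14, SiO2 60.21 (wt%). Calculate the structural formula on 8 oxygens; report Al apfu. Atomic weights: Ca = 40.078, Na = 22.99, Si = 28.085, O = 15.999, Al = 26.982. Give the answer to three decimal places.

1.320 Al apfu

Na2O: 7.96/61.979 = 0.12843 mol → 0.25686 mol Na, 0.12843 mol O.
CaO: 6.55/56.077 = 0.11680 mol → 0.11680 mol Ca, 0.11680 mol O.
Al2O3: 25.14/101.961 = 0.24656 mol → 0.49312 mol Al, 0.73968 mol O.
SiO2: 60.21/60.083 = 1.00211 mol → 1.00211 mol Si, 2.00422 mol O.
Total oxygen = 2.98913 mol. Normalization factor = 8/2.98913 = 2.67636.
Al per 8 O = 0.49312 × 2.67636 = 1.320.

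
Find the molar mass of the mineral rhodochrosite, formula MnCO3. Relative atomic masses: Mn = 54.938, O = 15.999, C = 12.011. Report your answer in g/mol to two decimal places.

114.95 g/mol

The formula mass is the sum 1×54.938 + 1×12.011 + 3×15.999.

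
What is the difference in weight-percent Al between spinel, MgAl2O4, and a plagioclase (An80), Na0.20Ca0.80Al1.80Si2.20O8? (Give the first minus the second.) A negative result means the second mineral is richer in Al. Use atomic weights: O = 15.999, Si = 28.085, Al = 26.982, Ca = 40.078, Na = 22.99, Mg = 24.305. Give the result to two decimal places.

20.27 percentage points

First mineral: 53.964 g Al in 142.265 g formula = 37.93 wt% Al.
Second mineral: 48.568 g Al in 275.007 g formula = 17.66 wt% Al.
37.93% − 17.66% gives a difference of 20.27 percentage points.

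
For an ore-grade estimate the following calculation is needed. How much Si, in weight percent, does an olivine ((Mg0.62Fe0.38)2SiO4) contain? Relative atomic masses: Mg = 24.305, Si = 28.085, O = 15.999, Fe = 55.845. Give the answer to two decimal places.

17.06 weight percent

M((Mg0.62Fe0.38)2SiO4) = 164.661 g/mol.
Si contributes 1 × 28.085 = 28.085 g per mole.
28.085/164.661 = 0.1706 → 17.06%.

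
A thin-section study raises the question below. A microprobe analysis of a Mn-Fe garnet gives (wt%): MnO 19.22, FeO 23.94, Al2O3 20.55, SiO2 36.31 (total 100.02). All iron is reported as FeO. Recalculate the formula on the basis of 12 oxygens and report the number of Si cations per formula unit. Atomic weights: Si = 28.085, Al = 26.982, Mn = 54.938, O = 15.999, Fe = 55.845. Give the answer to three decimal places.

3.000 Si apfu

19.22 wt% MnO ÷ 70.937 g/mol = 0.27094 mol, giving 0.27094 Mn and 0.27094 O.
23.94 wt% FeO ÷ 71.844 g/mol = 0.33322 mol, giving 0.33322 Fe and 0.33322 O.
20.55 wt% Al2O3 ÷ 101.961 g/mol = 0.20155 mol, giving 0.40310 Al and 0.60465 O.
36.31 wt% SiO2 ÷ 60.083 g/mol = 0.60433 mol, giving 0.60433 Si and 1.20866 O.
Oxygen sums to 2.41747; scaling by 12/2.41747 = 4.96387 puts the formula on 12 O.
Si: 0.60433 × 4.96387 = 3.000 atoms per formula unit.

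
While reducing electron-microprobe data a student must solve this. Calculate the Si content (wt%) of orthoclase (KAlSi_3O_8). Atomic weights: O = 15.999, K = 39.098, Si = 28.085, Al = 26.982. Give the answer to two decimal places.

M(KAlSi_3O_8) = 278.327 g/mol.
Si contributes 3 × 28.085 = 84.255 g per mole.
84.255/278.327 = 0.3027 → 30.27%.

30.27 wt%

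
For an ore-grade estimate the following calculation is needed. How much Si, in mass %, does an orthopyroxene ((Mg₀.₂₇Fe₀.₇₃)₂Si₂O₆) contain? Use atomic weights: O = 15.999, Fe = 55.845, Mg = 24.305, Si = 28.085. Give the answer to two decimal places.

22.76 mass %

Formula mass = 0.54×24.305 + 1.46×55.845 + 2×28.085 + 6×15.999 = 246.822 g/mol, of which 56.170 g is Si.
So Si makes up 56.170/246.822 = 0.2276 of the mass, i.e. 22.76%.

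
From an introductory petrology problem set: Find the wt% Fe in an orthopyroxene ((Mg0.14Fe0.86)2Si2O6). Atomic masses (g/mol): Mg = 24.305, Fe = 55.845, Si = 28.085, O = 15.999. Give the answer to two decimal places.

37.66 weight percent

M((Mg0.14Fe0.86)2Si2O6) = 255.023 g/mol.
Fe contributes 1.72 × 55.845 = 96.053 g per mole.
96.053/255.023 = 0.3766 → 37.66%.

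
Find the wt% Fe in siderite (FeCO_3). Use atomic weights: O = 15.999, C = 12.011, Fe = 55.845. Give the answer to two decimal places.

Molar mass of FeCO_3: 1×55.845 + 1×12.011 + 3×15.999 = 115.853 g/mol.
Mass of Fe per formula unit: 1 × 55.845 = 55.845 g.
Weight fraction Fe = 55.845 / 115.853 = 0.4820.

48.20 weight percent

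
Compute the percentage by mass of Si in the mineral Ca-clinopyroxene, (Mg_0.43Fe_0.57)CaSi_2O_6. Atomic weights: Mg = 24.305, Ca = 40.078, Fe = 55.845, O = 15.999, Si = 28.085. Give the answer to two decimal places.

Molar mass of (Mg_0.43Fe_0.57)CaSi_2O_6: 0.43×24.305 + 0.57×55.845 + 1×40.078 + 2×28.085 + 6×15.999 = 234.525 g/mol.
Mass of Si per formula unit: 2 × 28.085 = 56.170 g.
Weight fraction Si = 56.170 / 234.525 = 0.2395.

23.95 mass %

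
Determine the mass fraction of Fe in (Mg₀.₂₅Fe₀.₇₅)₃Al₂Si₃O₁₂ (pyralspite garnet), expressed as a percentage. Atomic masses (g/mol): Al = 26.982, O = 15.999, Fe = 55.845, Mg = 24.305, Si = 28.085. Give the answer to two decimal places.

M((Mg₀.₂₅Fe₀.₇₅)₃Al₂Si₃O₁₂) = 474.087 g/mol.
Fe contributes 2.25 × 55.845 = 125.651 g per mole.
125.651/474.087 = 0.2650 → 26.50%.

26.50 wt%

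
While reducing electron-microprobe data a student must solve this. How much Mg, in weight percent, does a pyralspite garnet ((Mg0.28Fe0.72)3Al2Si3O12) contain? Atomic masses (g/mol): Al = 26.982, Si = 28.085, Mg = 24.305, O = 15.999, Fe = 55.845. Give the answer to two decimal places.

Molar mass of (Mg0.28Fe0.72)3Al2Si3O12: 0.84×24.305 + 2.16×55.845 + 2×26.982 + 3×28.085 + 12×15.999 = 471.248 g/mol.
Mass of Mg per formula unit: 0.84 × 24.305 = 20.416 g.
Weight fraction Mg = 20.416 / 471.248 = 0.0433.

4.33 weight percent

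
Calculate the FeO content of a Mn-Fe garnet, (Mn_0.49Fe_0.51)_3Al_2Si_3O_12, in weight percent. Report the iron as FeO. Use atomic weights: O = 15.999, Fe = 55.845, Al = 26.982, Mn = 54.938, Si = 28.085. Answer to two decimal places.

Molar mass of (Mn_0.49Fe_0.51)_3Al_2Si_3O_12 = 1.47*54.938 + 1.53*55.845 + 2*26.982 + 3*28.085 + 12*15.999 = 496.409 g/mol.
Each formula unit contains 1.53 Fe, equivalent to 1.53/1 = 1.5300 mol FeO.
M(FeO) = 1×55.845 + 1×15.999 = 71.844 g/mol.
Mass of FeO per formula unit = 1.5300 × 71.844 = 109.921 g.
FeO wt% = 109.921 / 496.409 × 100 = 22.14%.

22.14 wt%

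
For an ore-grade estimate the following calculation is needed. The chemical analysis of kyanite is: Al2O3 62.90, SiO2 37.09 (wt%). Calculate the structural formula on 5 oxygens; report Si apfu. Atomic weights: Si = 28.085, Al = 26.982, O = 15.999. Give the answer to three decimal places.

1.000 Si apfu

Al2O3 (M=101.961): mol = 0.61690; Al = 1.23380, O = 1.85070.
SiO2 (M=60.083): mol = 0.61731; Si = 0.61731, O = 1.23462.
ΣO = 3.08532; factor = 5/ΣO = 1.62058.
Si apfu = 0.61731 × 1.62058 = 1.000.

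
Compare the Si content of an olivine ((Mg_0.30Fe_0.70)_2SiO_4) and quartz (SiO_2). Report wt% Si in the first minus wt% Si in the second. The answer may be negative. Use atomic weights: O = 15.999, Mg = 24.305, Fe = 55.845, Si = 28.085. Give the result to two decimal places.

-31.55 percentage points

M((Mg_0.30Fe_0.70)_2SiO_4) = 184.847 g/mol, so wt% Si = 28.085/184.847 × 100 = 15.19%.
M(SiO_2) = 60.083 g/mol, so wt% Si = 28.085/60.083 × 100 = 46.74%.
15.19 − 46.74 = -31.55 pp.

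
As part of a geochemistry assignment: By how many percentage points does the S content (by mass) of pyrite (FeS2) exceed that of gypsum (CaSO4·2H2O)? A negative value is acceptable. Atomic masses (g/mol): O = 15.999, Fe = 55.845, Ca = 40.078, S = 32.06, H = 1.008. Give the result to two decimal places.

34.83 percentage points

M(FeS2) = 119.965 g/mol, so wt% S = 64.120/119.965 × 100 = 53.45%.
M(CaSO4·2H2O) = 172.164 g/mol, so wt% S = 32.060/172.164 × 100 = 18.62%.
53.45 − 18.62 = 34.83 pp.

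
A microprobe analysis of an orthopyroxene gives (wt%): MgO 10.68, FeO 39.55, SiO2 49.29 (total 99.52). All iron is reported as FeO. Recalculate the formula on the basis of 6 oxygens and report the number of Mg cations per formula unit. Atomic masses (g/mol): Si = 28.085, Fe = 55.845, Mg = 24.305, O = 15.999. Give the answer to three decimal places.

10.68 wt% MgO ÷ 40.304 g/mol = 0.26499 mol, giving 0.26499 Mg and 0.26499 O.
39.55 wt% FeO ÷ 71.844 g/mol = 0.55050 mol, giving 0.55050 Fe and 0.55050 O.
49.29 wt% SiO2 ÷ 60.083 g/mol = 0.82037 mol, giving 0.82037 Si and 1.64074 O.
Oxygen sums to 2.45623; scaling by 6/2.45623 = 2.44277 puts the formula on 6 O.
Mg: 0.26499 × 2.44277 = 0.647 atoms per formula unit.

0.647 Mg apfu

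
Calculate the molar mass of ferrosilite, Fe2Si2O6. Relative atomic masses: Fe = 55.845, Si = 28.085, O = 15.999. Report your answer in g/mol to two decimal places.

263.85 g/mol

The formula mass is the sum 2·55.845 + 2·28.085 + 6·15.999.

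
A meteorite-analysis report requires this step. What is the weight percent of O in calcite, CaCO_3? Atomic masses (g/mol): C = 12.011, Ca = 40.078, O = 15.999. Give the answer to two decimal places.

47.96 mass %

Molar mass of CaCO_3: 1×40.078 + 1×12.011 + 3×15.999 = 100.086 g/mol.
Mass of O per formula unit: 3 × 15.999 = 47.997 g.
Weight fraction O = 47.997 / 100.086 = 0.4796.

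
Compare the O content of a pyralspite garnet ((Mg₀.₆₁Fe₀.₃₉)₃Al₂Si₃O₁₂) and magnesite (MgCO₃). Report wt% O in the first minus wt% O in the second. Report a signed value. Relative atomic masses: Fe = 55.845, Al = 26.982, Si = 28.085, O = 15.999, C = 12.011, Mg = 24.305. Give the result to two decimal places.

-13.30 percentage points

First mineral: 191.988 g O in 440.024 g formula = 43.63 wt% O.
Second mineral: 47.997 g O in 84.313 g formula = 56.93 wt% O.
43.63% − 56.93% gives a difference of -13.30 percentage points.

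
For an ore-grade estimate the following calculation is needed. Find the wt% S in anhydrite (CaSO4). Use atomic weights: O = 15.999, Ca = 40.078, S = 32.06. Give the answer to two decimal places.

Molar mass of CaSO4: 1·40.078 + 1·32.06 + 4·15.999 = 136.134 g/mol.
Mass of S per formula unit: 1 × 32.06 = 32.060 g.
Weight fraction S = 32.060 / 136.134 = 0.2355.

23.55 mass %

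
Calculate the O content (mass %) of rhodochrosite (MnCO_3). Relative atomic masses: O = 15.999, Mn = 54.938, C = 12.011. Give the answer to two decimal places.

41.76 mass %

Formula mass = 1*54.938 + 1*12.011 + 3*15.999 = 114.946 g/mol, of which 47.997 g is O.
So O makes up 47.997/114.946 = 0.4176 of the mass, i.e. 41.76%.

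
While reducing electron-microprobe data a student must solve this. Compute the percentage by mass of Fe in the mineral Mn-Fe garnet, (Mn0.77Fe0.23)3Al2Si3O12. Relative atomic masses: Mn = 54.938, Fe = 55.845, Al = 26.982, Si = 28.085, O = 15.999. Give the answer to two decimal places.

M((Mn0.77Fe0.23)3Al2Si3O12) = 495.647 g/mol.
Fe contributes 0.69 × 55.845 = 38.533 g per mole.
38.533/495.647 = 0.0777 → 7.77%.

7.77 wt%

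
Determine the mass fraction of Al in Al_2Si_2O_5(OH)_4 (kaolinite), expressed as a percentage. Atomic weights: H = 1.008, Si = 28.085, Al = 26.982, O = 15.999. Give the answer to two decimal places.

M(Al_2Si_2O_5(OH)_4) = 258.157 g/mol.
Al contributes 2 × 26.982 = 53.964 g per mole.
53.964/258.157 = 0.2090 → 20.90%.

20.90 wt%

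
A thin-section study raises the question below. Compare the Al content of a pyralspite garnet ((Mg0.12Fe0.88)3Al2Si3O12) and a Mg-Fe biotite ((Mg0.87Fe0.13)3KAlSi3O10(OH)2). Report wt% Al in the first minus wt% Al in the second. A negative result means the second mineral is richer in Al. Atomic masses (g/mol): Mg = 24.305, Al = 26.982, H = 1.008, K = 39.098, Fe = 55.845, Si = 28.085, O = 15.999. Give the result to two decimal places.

M((Mg0.12Fe0.88)3Al2Si3O12) = 486.388 g/mol, so wt% Al = 53.964/486.388 × 100 = 11.09%.
M((Mg0.87Fe0.13)3KAlSi3O10(OH)2) = 429.555 g/mol, so wt% Al = 26.982/429.555 × 100 = 6.28%.
11.09 − 6.28 = 4.81 pp.

4.81 percentage points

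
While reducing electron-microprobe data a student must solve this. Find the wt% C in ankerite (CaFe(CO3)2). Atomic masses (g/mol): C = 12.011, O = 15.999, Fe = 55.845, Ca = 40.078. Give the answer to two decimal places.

Molar mass of CaFe(CO3)2: 1×40.078 + 1×55.845 + 2×12.011 + 6×15.999 = 215.939 g/mol.
Mass of C per formula unit: 2 × 12.011 = 24.022 g.
Weight fraction C = 24.022 / 215.939 = 0.1112.

11.12 weight percent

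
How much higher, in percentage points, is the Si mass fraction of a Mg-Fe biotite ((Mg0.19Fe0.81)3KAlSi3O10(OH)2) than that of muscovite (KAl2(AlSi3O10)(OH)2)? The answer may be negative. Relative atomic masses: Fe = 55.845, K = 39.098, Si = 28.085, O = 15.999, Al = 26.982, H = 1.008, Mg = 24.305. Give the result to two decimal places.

-4.09 percentage points

M((Mg0.19Fe0.81)3KAlSi3O10(OH)2) = 493.896 g/mol, so wt% Si = 84.255/493.896 × 100 = 17.06%.
M(KAl2(AlSi3O10)(OH)2) = 398.303 g/mol, so wt% Si = 84.255/398.303 × 100 = 21.15%.
17.06 − 21.15 = -4.09 pp.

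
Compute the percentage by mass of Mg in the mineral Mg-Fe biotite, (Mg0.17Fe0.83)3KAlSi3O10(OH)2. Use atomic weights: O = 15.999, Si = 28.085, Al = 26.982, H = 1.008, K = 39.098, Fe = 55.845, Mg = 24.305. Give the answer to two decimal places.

Formula mass = 0.51×24.305 + 2.49×55.845 + 1×39.098 + 1×26.982 + 3×28.085 + 12×15.999 + 2×1.008 = 495.789 g/mol, of which 12.396 g is Mg.
So Mg makes up 12.396/495.789 = 0.0250 of the mass, i.e. 2.50%.

2.50 mass %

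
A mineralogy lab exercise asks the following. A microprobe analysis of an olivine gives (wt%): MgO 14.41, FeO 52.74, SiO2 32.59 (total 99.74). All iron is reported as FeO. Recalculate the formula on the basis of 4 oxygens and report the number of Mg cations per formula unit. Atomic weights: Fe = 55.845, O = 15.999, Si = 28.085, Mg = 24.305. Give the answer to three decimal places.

0.657 Mg apfu

MgO: 14.41/40.304 = 0.35753 mol → 0.35753 mol Mg, 0.35753 mol O.
FeO: 52.74/71.844 = 0.73409 mol → 0.73409 mol Fe, 0.73409 mol O.
SiO2: 32.59/60.083 = 0.54242 mol → 0.54242 mol Si, 1.08484 mol O.
Total oxygen = 2.17646 mol. Normalization factor = 4/2.17646 = 1.83785.
Mg per 4 O = 0.35753 × 1.83785 = 0.657.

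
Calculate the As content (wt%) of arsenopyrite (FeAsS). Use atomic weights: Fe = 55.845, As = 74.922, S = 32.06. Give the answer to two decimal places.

46.01 wt%

Formula mass = 1·55.845 + 1·74.922 + 1·32.06 = 162.827 g/mol, of which 74.922 g is As.
So As makes up 74.922/162.827 = 0.4601 of the mass, i.e. 46.01%.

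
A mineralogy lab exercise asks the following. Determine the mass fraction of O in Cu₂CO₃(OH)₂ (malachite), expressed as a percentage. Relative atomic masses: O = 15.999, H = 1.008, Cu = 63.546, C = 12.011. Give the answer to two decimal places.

Molar mass of Cu₂CO₃(OH)₂: 2*63.546 + 1*12.011 + 5*15.999 + 2*1.008 = 221.114 g/mol.
Mass of O per formula unit: 5 × 15.999 = 79.995 g.
Weight fraction O = 79.995 / 221.114 = 0.3618.

36.18 wt%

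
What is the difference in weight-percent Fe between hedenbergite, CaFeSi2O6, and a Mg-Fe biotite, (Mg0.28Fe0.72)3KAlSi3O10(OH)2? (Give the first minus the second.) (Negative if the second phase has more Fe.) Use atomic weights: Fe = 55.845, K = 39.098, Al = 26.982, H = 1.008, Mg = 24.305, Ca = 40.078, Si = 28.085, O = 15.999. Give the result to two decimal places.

M(CaFeSi2O6) = 248.087 g/mol, so wt% Fe = 55.845/248.087 × 100 = 22.51%.
M((Mg0.28Fe0.72)3KAlSi3O10(OH)2) = 485.380 g/mol, so wt% Fe = 120.625/485.380 × 100 = 24.85%.
22.51 − 24.85 = -2.34 pp.

-2.34 percentage points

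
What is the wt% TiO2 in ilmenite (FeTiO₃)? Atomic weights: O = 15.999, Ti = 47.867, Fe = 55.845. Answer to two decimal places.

52.64 wt%

M(FeTiO₃) = 151.709 g/mol; M(TiO2) = 79.865 g/mol.
Moles TiO2 per formula unit = 1 Ti ÷ 1 = 1.0000.
TiO2 fraction = (1.0000 × 79.865) / 151.709 = 79.865/151.709 = 0.5264.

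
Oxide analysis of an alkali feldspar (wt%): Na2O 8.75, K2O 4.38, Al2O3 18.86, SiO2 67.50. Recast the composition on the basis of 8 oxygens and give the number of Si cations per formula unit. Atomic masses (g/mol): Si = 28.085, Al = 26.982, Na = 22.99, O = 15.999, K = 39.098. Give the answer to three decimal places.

8.75 wt% Na2O ÷ 61.979 g/mol = 0.14118 mol, giving 0.28236 Na and 0.14118 O.
4.38 wt% K2O ÷ 94.195 g/mol = 0.04650 mol, giving 0.09300 K and 0.04650 O.
18.86 wt% Al2O3 ÷ 101.961 g/mol = 0.18497 mol, giving 0.36994 Al and 0.55491 O.
67.50 wt% SiO2 ÷ 60.083 g/mol = 1.12345 mol, giving 1.12345 Si and 2.24690 O.
Oxygen sums to 2.98949; scaling by 8/2.98949 = 2.67604 puts the formula on 8 O.
Si: 1.12345 × 2.67604 = 3.006 atoms per formula unit.

3.006 Si apfu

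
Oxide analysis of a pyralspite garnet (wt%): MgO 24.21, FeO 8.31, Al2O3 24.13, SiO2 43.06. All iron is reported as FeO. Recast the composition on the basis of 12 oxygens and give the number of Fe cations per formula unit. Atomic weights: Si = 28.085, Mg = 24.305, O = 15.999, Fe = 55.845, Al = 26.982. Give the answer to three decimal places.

0.485 Fe apfu

MgO: 24.21/40.304 = 0.60068 mol → 0.60068 mol Mg, 0.60068 mol O.
FeO: 8.31/71.844 = 0.11567 mol → 0.11567 mol Fe, 0.11567 mol O.
Al2O3: 24.13/101.961 = 0.23666 mol → 0.47332 mol Al, 0.70998 mol O.
SiO2: 43.06/60.083 = 0.71668 mol → 0.71668 mol Si, 1.43336 mol O.
Total oxygen = 2.85969 mol. Normalization factor = 12/2.85969 = 4.19626.
Fe per 12 O = 0.11567 × 4.19626 = 0.485.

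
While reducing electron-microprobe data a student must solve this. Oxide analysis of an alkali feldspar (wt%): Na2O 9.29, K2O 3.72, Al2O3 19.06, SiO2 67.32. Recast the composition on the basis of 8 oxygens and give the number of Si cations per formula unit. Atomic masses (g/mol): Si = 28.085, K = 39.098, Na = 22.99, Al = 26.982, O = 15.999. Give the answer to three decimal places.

9.29 wt% Na2O ÷ 61.979 g/mol = 0.14989 mol, giving 0.29978 Na and 0.14989 O.
3.72 wt% K2O ÷ 94.195 g/mol = 0.03949 mol, giving 0.07898 K and 0.03949 O.
19.06 wt% Al2O3 ÷ 101.961 g/mol = 0.18693 mol, giving 0.37386 Al and 0.56079 O.
67.32 wt% SiO2 ÷ 60.083 g/mol = 1.12045 mol, giving 1.12045 Si and 2.24090 O.
Oxygen sums to 2.99107; scaling by 8/2.99107 = 2.67463 puts the formula on 8 O.
Si: 1.12045 × 2.67463 = 2.997 atoms per formula unit.

2.997 Si apfu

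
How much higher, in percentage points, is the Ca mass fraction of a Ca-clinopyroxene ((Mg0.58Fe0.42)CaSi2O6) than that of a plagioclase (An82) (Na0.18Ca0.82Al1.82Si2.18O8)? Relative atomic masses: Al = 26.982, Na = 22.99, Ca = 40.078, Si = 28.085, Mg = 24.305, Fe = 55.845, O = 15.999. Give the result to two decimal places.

Ca in (Mg0.58Fe0.42)CaSi2O6: molar mass 229.794 g/mol; 1×40.078 = 40.078 g → 17.44 wt%.
Ca in Na0.18Ca0.82Al1.82Si2.18O8: molar mass 275.327 g/mol; 0.82×40.078 = 32.864 g → 11.94 wt%.
Difference = 17.44 − 11.94 = 5.50 percentage points.

5.50 percentage points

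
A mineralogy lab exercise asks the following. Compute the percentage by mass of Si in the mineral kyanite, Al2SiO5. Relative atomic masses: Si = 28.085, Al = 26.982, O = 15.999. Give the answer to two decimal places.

17.33 wt%

Formula mass = 2*26.982 + 1*28.085 + 5*15.999 = 162.044 g/mol, of which 28.085 g is Si.
So Si makes up 28.085/162.044 = 0.1733 of the mass, i.e. 17.33%.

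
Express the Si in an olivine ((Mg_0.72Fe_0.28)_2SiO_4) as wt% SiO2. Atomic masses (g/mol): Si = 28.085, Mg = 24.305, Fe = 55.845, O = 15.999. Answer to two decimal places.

37.94 wt%

Molar mass of (Mg_0.72Fe_0.28)_2SiO_4 = 1.44*24.305 + 0.56*55.845 + 1*28.085 + 4*15.999 = 158.353 g/mol.
Each formula unit contains 1 Si, equivalent to 1/1 = 1.0000 mol SiO2.
M(SiO2) = 1×28.085 + 2×15.999 = 60.083 g/mol.
Mass of SiO2 per formula unit = 1.0000 × 60.083 = 60.083 g.
SiO2 wt% = 60.083 / 158.353 × 100 = 37.94%.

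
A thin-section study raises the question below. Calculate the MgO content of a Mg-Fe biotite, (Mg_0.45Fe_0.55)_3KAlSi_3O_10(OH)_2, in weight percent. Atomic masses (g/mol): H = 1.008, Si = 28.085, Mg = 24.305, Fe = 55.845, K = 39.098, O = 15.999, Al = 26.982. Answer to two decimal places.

11.59 wt%

Molar mass of (Mg_0.45Fe_0.55)_3KAlSi_3O_10(OH)_2 = 1.35*24.305 + 1.65*55.845 + 1*39.098 + 1*26.982 + 3*28.085 + 12*15.999 + 2*1.008 = 469.295 g/mol.
Each formula unit contains 1.35 Mg, equivalent to 1.35/1 = 1.3500 mol MgO.
M(MgO) = 1×24.305 + 1×15.999 = 40.304 g/mol.
Mass of MgO per formula unit = 1.3500 × 40.304 = 54.410 g.
MgO wt% = 54.410 / 469.295 × 100 = 11.59%.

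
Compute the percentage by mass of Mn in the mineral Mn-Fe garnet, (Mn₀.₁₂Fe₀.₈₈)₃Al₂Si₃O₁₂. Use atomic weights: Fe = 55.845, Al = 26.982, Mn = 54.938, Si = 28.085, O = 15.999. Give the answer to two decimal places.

M((Mn₀.₁₂Fe₀.₈₈)₃Al₂Si₃O₁₂) = 497.415 g/mol.
Mn contributes 0.36 × 54.938 = 19.778 g per mole.
19.778/497.415 = 0.0398 → 3.98%.

3.98 mass %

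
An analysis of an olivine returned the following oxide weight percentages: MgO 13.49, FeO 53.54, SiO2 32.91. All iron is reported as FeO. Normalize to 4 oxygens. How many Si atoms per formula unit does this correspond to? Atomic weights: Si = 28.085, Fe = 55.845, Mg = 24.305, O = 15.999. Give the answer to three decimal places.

MgO: 13.49/40.304 = 0.33471 mol → 0.33471 mol Mg, 0.33471 mol O.
FeO: 53.54/71.844 = 0.74523 mol → 0.74523 mol Fe, 0.74523 mol O.
SiO2: 32.91/60.083 = 0.54774 mol → 0.54774 mol Si, 1.09548 mol O.
Total oxygen = 2.17542 mol. Normalization factor = 4/2.17542 = 1.83873.
Si per 4 O = 0.54774 × 1.83873 = 1.007.

1.007 Si apfu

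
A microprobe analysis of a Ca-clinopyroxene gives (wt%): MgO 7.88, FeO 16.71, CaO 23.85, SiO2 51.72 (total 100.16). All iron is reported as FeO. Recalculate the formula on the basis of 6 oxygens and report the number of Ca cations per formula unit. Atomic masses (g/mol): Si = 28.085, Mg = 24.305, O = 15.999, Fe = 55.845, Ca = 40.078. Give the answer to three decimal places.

MgO: 7.88/40.304 = 0.19551 mol → 0.19551 mol Mg, 0.19551 mol O.
FeO: 16.71/71.844 = 0.23259 mol → 0.23259 mol Fe, 0.23259 mol O.
CaO: 23.85/56.077 = 0.42531 mol → 0.42531 mol Ca, 0.42531 mol O.
SiO2: 51.72/60.083 = 0.86081 mol → 0.86081 mol Si, 1.72162 mol O.
Total oxygen = 2.57503 mol. Normalization factor = 6/2.57503 = 2.33007.
Ca per 6 O = 0.42531 × 2.33007 = 0.991.

0.991 Ca apfu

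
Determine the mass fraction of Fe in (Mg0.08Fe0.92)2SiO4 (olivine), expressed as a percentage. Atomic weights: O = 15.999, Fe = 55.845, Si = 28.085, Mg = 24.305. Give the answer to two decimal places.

51.71 weight percent

M((Mg0.08Fe0.92)2SiO4) = 198.725 g/mol.
Fe contributes 1.84 × 55.845 = 102.755 g per mole.
102.755/198.725 = 0.5171 → 51.71%.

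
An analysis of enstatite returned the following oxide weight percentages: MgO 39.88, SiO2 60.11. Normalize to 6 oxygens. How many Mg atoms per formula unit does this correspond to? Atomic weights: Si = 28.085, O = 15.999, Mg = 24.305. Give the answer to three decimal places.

1.985 Mg apfu

39.88 wt% MgO ÷ 40.304 g/mol = 0.98948 mol, giving 0.98948 Mg and 0.98948 O.
60.11 wt% SiO2 ÷ 60.083 g/mol = 1.00045 mol, giving 1.00045 Si and 2.00090 O.
Oxygen sums to 2.99038; scaling by 6/2.99038 = 2.00643 puts the formula on 6 O.
Mg: 0.98948 × 2.00643 = 1.985 atoms per formula unit.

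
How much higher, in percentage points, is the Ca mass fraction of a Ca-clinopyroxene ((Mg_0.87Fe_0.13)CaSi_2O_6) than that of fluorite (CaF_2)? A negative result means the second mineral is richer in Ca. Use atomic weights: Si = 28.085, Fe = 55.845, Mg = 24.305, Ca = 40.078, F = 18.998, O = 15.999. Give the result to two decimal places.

-33.17 percentage points

M((Mg_0.87Fe_0.13)CaSi_2O_6) = 220.647 g/mol, so wt% Ca = 40.078/220.647 × 100 = 18.16%.
M(CaF_2) = 78.074 g/mol, so wt% Ca = 40.078/78.074 × 100 = 51.33%.
18.16 − 51.33 = -33.17 pp.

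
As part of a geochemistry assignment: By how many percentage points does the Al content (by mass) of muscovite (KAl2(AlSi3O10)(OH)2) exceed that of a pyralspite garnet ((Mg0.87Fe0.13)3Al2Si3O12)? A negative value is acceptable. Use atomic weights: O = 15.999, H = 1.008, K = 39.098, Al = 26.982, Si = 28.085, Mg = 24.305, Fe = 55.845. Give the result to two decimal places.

Al in KAl2(AlSi3O10)(OH)2: molar mass 398.303 g/mol; 3×26.982 = 80.946 g → 20.32 wt%.
Al in (Mg0.87Fe0.13)3Al2Si3O12: molar mass 415.423 g/mol; 2×26.982 = 53.964 g → 12.99 wt%.
Difference = 20.32 − 12.99 = 7.33 percentage points.

7.33 percentage points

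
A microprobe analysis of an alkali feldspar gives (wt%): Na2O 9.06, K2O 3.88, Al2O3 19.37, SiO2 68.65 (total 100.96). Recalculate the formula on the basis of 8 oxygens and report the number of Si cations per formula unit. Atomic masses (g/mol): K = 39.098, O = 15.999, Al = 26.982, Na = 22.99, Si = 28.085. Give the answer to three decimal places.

Na2O (M=61.979): mol = 0.14618; Na = 0.29236, O = 0.14618.
K2O (M=94.195): mol = 0.04119; K = 0.08238, O = 0.04119.
Al2O3 (M=101.961): mol = 0.18997; Al = 0.37994, O = 0.56991.
SiO2 (M=60.083): mol = 1.14259; Si = 1.14259, O = 2.28518.
ΣO = 3.04246; factor = 8/ΣO = 2.62945.
Si apfu = 1.14259 × 2.62945 = 3.004.

3.004 Si apfu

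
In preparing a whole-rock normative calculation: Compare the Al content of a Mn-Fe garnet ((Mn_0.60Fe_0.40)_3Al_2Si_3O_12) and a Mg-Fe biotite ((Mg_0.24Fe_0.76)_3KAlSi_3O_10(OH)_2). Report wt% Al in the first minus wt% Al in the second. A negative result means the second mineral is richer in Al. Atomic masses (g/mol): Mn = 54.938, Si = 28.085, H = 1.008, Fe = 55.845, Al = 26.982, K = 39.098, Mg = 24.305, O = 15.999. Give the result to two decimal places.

5.36 percentage points

Al in (Mn_0.60Fe_0.40)_3Al_2Si_3O_12: molar mass 496.109 g/mol; 2×26.982 = 53.964 g → 10.88 wt%.
Al in (Mg_0.24Fe_0.76)_3KAlSi_3O_10(OH)_2: molar mass 489.165 g/mol; 1×26.982 = 26.982 g → 5.52 wt%.
Difference = 10.88 − 5.52 = 5.36 percentage points.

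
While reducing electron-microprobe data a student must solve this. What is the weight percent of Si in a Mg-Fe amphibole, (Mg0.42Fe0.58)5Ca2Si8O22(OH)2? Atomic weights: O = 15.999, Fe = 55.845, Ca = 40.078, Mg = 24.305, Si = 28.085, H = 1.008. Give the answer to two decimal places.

24.86 wt%

M((Mg0.42Fe0.58)5Ca2Si8O22(OH)2) = 903.819 g/mol.
Si contributes 8 × 28.085 = 224.680 g per mole.
224.680/903.819 = 0.2486 → 24.86%.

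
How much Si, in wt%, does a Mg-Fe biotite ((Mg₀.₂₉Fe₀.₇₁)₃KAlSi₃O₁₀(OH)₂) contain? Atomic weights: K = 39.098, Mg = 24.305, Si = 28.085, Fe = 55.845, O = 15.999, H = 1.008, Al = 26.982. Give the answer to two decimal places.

17.39 wt%

Molar mass of (Mg₀.₂₉Fe₀.₇₁)₃KAlSi₃O₁₀(OH)₂: 0.87·24.305 + 2.13·55.845 + 1·39.098 + 1·26.982 + 3·28.085 + 12·15.999 + 2·1.008 = 484.434 g/mol.
Mass of Si per formula unit: 3 × 28.085 = 84.255 g.
Weight fraction Si = 84.255 / 484.434 = 0.1739.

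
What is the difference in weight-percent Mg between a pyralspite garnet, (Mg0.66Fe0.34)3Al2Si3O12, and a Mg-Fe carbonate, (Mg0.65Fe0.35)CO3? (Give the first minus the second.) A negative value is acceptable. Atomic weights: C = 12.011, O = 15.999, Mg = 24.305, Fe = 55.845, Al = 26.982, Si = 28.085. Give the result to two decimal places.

-5.51 percentage points

First mineral: 48.124 g Mg in 435.293 g formula = 11.06 wt% Mg.
Second mineral: 15.798 g Mg in 95.352 g formula = 16.57 wt% Mg.
11.06% − 16.57% gives a difference of -5.51 percentage points.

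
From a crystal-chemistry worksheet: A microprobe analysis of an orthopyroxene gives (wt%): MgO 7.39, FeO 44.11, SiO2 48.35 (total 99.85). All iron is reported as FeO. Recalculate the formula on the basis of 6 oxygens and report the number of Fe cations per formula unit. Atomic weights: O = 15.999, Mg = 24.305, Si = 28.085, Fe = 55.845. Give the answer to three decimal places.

MgO (M=40.304): mol = 0.18336; Mg = 0.18336, O = 0.18336.
FeO (M=71.844): mol = 0.61397; Fe = 0.61397, O = 0.61397.
SiO2 (M=60.083): mol = 0.80472; Si = 0.80472, O = 1.60944.
ΣO = 2.40677; factor = 6/ΣO = 2.49297.
Fe apfu = 0.61397 × 2.49297 = 1.531.

1.531 Fe apfu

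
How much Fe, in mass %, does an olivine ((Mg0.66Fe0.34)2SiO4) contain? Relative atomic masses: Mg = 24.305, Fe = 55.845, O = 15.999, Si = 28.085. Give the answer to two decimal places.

Molar mass of (Mg0.66Fe0.34)2SiO4: 1.32*24.305 + 0.68*55.845 + 1*28.085 + 4*15.999 = 162.138 g/mol.
Mass of Fe per formula unit: 0.68 × 55.845 = 37.975 g.
Weight fraction Fe = 37.975 / 162.138 = 0.2342.

23.42 mass %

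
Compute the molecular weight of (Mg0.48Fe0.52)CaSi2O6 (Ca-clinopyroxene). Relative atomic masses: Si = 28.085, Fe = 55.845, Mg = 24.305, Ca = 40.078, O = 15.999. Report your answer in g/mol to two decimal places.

Mg: 0.48 × 24.305 = 11.6664
Fe: 0.52 × 55.845 = 29.0394
Ca: 1 × 40.078 = 40.0780
Si: 2 × 28.085 = 56.1700
O: 6 × 15.999 = 95.9940
Summing the contributions gives the formula mass.

232.95 g/mol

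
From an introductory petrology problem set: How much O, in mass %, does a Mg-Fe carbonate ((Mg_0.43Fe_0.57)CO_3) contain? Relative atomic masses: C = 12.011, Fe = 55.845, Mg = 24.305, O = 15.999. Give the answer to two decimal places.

46.92 mass %

Formula mass = 0.43·24.305 + 0.57·55.845 + 1·12.011 + 3·15.999 = 102.291 g/mol, of which 47.997 g is O.
So O makes up 47.997/102.291 = 0.4692 of the mass, i.e. 46.92%.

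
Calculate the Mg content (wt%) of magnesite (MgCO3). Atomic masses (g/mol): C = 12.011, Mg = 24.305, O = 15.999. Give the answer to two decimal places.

Molar mass of MgCO3: 1·24.305 + 1·12.011 + 3·15.999 = 84.313 g/mol.
Mass of Mg per formula unit: 1 × 24.305 = 24.305 g.
Weight fraction Mg = 24.305 / 84.313 = 0.2883.

28.83 wt%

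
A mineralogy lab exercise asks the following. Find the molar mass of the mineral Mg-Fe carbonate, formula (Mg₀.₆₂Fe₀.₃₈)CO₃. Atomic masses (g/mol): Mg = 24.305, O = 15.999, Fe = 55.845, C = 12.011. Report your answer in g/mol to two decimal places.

M = 0.62·24.305 + 0.38·55.845 + 1·12.011 + 3·15.999

96.30 g/mol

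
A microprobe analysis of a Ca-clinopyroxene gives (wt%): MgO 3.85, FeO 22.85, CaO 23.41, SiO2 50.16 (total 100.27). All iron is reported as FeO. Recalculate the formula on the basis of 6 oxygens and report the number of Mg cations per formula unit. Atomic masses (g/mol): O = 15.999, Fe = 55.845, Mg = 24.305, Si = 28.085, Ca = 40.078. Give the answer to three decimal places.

0.229 Mg apfu

MgO: 3.85/40.304 = 0.09552 mol → 0.09552 mol Mg, 0.09552 mol O.
FeO: 22.85/71.844 = 0.31805 mol → 0.31805 mol Fe, 0.31805 mol O.
CaO: 23.41/56.077 = 0.41746 mol → 0.41746 mol Ca, 0.41746 mol O.
SiO2: 50.16/60.083 = 0.83485 mol → 0.83485 mol Si, 1.66970 mol O.
Total oxygen = 2.50073 mol. Normalization factor = 6/2.50073 = 2.39930.
Mg per 6 O = 0.09552 × 2.39930 = 0.229.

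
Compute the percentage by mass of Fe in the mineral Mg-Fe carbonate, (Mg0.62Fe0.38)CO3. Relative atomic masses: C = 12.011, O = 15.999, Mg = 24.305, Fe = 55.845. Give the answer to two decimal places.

22.04 mass %

M((Mg0.62Fe0.38)CO3) = 96.298 g/mol.
Fe contributes 0.38 × 55.845 = 21.221 g per mole.
21.221/96.298 = 0.2204 → 22.04%.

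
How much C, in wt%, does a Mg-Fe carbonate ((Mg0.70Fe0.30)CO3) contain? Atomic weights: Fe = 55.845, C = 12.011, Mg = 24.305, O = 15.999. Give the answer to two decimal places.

M((Mg0.70Fe0.30)CO3) = 93.775 g/mol.
C contributes 1 × 12.011 = 12.011 g per mole.
12.011/93.775 = 0.1281 → 12.81%.

12.81 wt%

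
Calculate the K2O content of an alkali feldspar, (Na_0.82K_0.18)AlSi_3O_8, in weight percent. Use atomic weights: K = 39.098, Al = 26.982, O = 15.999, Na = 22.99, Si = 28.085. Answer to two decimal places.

3.20 wt%

M((Na_0.82K_0.18)AlSi_3O_8) = 265.118 g/mol; M(K2O) = 94.195 g/mol.
Moles K2O per formula unit = 0.18 K ÷ 2 = 0.0900.
K2O fraction = (0.0900 × 94.195) / 265.118 = 8.478/265.118 = 0.0320.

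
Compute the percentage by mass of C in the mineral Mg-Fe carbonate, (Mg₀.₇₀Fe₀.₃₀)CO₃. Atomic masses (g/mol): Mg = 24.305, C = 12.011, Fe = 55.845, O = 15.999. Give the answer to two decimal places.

12.81 wt%

Formula mass = 0.70*24.305 + 0.30*55.845 + 1*12.011 + 3*15.999 = 93.775 g/mol, of which 12.011 g is C.
So C makes up 12.011/93.775 = 0.1281 of the mass, i.e. 12.81%.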